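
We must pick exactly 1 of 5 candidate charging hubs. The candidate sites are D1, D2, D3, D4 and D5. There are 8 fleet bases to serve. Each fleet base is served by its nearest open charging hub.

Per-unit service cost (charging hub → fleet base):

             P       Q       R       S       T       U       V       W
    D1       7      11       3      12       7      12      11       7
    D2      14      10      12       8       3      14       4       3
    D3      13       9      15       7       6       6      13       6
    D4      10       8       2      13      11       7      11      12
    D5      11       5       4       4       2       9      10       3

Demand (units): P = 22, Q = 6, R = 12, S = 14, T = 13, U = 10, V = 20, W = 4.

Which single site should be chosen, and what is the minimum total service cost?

With exactly 1 open, each fleet base uses its cheapest among the chosen.
{D5}: P→D5 11·22=242, Q→D5 5·6=30, R→D5 4·12=48, S→D5 4·14=56, T→D5 2·13=26, U→D5 9·10=90, V→D5 10·20=200, W→D5 3·4=12. Service cost 704.
{D1}: service cost 883
{D2}: service cost 895
Among all 5 size-1 choices, {D5} is lowest.

Choose D5 only; total service cost 704.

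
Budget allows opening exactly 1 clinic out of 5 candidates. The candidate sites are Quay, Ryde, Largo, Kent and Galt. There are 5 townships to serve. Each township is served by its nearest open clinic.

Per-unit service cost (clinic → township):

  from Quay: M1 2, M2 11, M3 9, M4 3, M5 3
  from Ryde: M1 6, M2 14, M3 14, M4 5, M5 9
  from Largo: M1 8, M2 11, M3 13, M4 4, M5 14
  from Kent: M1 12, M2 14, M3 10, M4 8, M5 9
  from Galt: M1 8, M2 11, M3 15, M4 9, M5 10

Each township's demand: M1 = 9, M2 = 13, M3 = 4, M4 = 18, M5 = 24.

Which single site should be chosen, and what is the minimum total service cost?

With exactly 1 open, each township uses its cheapest among the chosen.
{Quay}: M1→Quay 2·9=18, M2→Quay 11·13=143, M3→Quay 9·4=36, M4→Quay 3·18=54, M5→Quay 3·24=72. Service cost 323.
{Ryde}: service cost 598
{Largo}: service cost 675
Among all 5 size-1 choices, {Quay} is lowest.

Choose Quay only; total service cost 323.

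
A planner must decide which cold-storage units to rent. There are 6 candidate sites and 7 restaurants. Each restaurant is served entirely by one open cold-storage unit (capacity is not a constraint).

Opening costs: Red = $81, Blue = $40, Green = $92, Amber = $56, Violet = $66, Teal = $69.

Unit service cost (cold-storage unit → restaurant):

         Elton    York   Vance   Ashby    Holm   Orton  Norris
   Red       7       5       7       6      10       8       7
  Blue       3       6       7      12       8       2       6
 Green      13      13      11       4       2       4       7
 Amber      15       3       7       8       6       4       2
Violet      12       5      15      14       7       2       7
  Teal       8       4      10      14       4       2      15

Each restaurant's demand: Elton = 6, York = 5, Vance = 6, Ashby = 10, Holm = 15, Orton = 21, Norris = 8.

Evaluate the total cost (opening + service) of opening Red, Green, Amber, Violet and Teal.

Total cost: 591

Each restaurant is assigned to its cheapest site among the open ones.
{Red, Green, Amber, Violet, Teal}: Elton→Red 7·6=42, York→Amber 3·5=15, Vance→Red 7·6=42, Ashby→Green 4·10=40, Holm→Green 2·15=30, Orton→Violet 2·21=42, Norris→Amber 2·8=16. Service 227; fixed 364; total 591.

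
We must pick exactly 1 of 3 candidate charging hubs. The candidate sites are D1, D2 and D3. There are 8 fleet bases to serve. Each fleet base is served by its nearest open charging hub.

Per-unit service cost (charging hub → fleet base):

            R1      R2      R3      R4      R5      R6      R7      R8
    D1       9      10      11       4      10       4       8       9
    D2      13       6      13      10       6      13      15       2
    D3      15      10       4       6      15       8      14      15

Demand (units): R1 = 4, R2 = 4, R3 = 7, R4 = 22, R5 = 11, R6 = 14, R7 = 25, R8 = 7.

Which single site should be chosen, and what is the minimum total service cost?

With exactly 1 open, each fleet base uses its cheapest among the chosen.
{D1}: R1→D1 9·4=36, R2→D1 10·4=40, R3→D1 11·7=77, R4→D1 4·22=88, R5→D1 10·11=110, R6→D1 4·14=56, R7→D1 8·25=200, R8→D1 9·7=63. Service cost 670.
{D3}: service cost 992
{D2}: service cost 1024
Among all 3 size-1 choices, {D1} is lowest.

Choose D1 only; total service cost 670.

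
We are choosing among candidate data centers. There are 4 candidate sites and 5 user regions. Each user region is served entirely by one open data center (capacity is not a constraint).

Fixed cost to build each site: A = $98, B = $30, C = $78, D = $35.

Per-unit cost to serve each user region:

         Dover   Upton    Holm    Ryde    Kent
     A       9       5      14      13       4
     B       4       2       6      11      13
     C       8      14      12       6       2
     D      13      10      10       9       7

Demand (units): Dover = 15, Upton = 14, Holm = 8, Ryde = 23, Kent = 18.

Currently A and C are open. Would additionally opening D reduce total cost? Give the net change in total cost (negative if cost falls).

No — net change +19 (cost rises by 19).

Current service cost with {A, C}: 460.
Adding D: each user region re-picks its cheapest; new service cost 444, saving 16.
Extra fixed cost: 35. Net change = 35 − 16 = 19.
(Totals: 636 → 655.)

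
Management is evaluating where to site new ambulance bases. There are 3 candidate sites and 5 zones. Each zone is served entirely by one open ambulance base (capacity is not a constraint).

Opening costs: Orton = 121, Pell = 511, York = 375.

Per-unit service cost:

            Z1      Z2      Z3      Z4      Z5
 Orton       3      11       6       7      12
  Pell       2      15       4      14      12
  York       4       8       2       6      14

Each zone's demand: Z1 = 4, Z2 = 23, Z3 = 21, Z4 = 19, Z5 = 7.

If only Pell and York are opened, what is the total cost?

Total cost: 1318

Each zone is assigned to its cheapest site among the open ones.
{Pell, York}: Z1→Pell 2·4=8, Z2→York 8·23=184, Z3→York 2·21=42, Z4→York 6·19=114, Z5→Pell 12·7=84. Service 432; fixed 886; total 1318.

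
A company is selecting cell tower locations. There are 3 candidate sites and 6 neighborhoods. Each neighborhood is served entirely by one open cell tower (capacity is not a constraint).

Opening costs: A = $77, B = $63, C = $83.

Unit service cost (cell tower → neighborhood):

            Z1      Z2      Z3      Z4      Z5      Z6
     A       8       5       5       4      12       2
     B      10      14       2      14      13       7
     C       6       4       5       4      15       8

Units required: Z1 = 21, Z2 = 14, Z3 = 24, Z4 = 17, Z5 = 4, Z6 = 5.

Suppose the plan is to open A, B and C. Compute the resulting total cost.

Total cost: 579

Each neighborhood is assigned to its cheapest site among the open ones.
{A, B, C}: Z1→C 6·21=126, Z2→C 4·14=56, Z3→B 2·24=48, Z4→A 4·17=68, Z5→A 12·4=48, Z6→A 2·5=10. Service 356; fixed 223; total 579.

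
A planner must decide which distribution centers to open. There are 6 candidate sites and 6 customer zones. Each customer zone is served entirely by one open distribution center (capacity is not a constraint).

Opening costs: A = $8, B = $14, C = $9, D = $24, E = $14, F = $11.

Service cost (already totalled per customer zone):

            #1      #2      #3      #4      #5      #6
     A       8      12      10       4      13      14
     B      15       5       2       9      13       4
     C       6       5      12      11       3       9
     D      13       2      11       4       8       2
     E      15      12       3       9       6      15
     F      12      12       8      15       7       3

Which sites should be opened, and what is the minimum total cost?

Open B and C; minimum total cost 52.

For any fixed open set, each customer zone goes to its cheapest open site; total = fixed + service.
{B, C}: #1→C 6, #2→B 5, #3→B 2, #4→B 9, #5→C 3, #6→B 4. Service 29; fixed 23; total 52.
{A, C}: #1→C 6, #2→C 5, #3→A 10, #4→A 4, #5→C 3, #6→C 9. Service 37; fixed 17; total 54.
{A, B, C}: service 24 + fixed 31 = 55
{A, B, C, D, E, F}: service 19 + fixed 80 = 99
No other subset beats 52.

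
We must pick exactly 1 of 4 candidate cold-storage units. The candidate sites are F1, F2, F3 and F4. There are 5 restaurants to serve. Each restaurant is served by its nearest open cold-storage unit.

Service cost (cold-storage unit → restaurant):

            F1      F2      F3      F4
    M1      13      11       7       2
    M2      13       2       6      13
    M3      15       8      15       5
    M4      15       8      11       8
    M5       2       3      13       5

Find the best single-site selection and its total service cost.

Choose F2 only; total service cost 32.

With exactly 1 open, each restaurant uses its cheapest among the chosen.
{F2}: M1→F2 11, M2→F2 2, M3→F2 8, M4→F2 8, M5→F2 3. Service cost 32.
{F4}: service cost 33
{F3}: service cost 52
Among all 4 size-1 choices, {F2} is lowest.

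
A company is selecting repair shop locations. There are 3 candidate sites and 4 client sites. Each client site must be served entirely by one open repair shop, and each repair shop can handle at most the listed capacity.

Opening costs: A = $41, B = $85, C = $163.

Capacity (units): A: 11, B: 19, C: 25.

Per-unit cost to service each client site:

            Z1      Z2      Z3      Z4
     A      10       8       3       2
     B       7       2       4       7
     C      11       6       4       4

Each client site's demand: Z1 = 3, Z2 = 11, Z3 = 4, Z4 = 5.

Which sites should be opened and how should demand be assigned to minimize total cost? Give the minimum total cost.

Minimum total cost: 191

Open {A, B}: Z1→B 7·3=21, Z2→B 2·11=22, Z3→A 3·4=12, Z4→A 2·5=10.
Loads: A carries 9/11, B carries 14/19. Service 65; fixed 126; total 191.
Next best feasible plan costs 195.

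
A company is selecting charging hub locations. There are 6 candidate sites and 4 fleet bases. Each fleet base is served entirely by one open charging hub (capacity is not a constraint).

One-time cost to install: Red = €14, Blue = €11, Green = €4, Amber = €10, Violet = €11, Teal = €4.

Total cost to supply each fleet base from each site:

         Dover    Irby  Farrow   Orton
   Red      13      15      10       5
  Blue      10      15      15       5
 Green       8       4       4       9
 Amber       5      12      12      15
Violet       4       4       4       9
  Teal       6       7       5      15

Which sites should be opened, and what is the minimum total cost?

For any fixed open set, each fleet base goes to its cheapest open site; total = fixed + service.
{Green}: Dover→Green 8, Irby→Green 4, Farrow→Green 4, Orton→Green 9. Service 25; fixed 4; total 29.
{Green, Teal}: service 23 + fixed 8 = 31
{Violet}: service 21 + fixed 11 = 32
{Red, Blue, Green, Amber, Violet, Teal}: service 17 + fixed 54 = 71
No other subset beats 29.

Open Green only; minimum total cost 29.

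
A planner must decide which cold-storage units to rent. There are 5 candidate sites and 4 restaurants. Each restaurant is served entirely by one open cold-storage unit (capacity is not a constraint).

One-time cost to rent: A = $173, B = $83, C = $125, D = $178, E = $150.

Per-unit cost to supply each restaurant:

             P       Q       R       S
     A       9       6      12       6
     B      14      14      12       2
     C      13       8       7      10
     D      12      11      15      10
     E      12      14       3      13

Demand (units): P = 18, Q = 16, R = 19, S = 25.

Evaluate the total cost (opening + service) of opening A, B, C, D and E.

Total cost: 1074

Each restaurant is assigned to its cheapest site among the open ones.
{A, B, C, D, E}: P→A 9·18=162, Q→A 6·16=96, R→E 3·19=57, S→B 2·25=50. Service 365; fixed 709; total 1074.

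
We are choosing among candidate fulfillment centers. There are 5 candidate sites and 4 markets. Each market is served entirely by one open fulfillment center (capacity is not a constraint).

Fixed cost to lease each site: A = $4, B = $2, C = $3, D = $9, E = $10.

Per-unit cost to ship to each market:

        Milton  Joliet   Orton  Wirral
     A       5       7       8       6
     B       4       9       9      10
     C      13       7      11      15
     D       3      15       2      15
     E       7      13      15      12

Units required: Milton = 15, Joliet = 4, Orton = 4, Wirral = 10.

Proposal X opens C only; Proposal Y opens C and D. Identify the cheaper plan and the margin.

Proposal X: {C}: Milton→C 13·15=195, Joliet→C 7·4=28, Orton→C 11·4=44, Wirral→C 15·10=150. Service 417; fixed 3; total 420.
Proposal Y: {C, D}: Milton→D 3·15=45, Joliet→C 7·4=28, Orton→D 2·4=8, Wirral→C 15·10=150. Service 231; fixed 12; total 243.
Difference: |420 − 243| = 177.

Proposal Y is cheaper by 177.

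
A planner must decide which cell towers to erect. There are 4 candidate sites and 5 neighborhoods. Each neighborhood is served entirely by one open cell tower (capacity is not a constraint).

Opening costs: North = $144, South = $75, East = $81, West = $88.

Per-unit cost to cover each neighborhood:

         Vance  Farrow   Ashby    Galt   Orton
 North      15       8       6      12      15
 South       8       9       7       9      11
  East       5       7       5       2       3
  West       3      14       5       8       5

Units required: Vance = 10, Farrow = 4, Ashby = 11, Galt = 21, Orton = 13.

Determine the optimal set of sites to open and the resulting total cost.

Open East only; minimum total cost 295.

For any fixed open set, each neighborhood goes to its cheapest open site; total = fixed + service.
{East}: Vance→East 5·10=50, Farrow→East 7·4=28, Ashby→East 5·11=55, Galt→East 2·21=42, Orton→East 3·13=39. Service 214; fixed 81; total 295.
{East, West}: service 194 + fixed 169 = 363
{South, East}: Vance→East 5·10=50, Farrow→East 7·4=28, Ashby→East 5·11=55, Galt→East 2·21=42, Orton→East 3·13=39. Service 214; fixed 156; total 370.
{North, South, East, West}: Vance→West 3·10=30, Farrow→East 7·4=28, Ashby→East 5·11=55, Galt→East 2·21=42, Orton→East 3·13=39. Service 194; fixed 388; total 582.
No other subset beats 295.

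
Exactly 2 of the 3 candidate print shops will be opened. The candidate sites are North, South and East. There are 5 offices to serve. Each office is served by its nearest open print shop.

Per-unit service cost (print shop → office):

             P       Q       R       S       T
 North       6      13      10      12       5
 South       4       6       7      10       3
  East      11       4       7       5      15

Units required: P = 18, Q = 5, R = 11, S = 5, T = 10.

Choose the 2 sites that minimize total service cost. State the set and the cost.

Choose South and East; total service cost 224.

With exactly 2 open, each office uses its cheapest among the chosen.
{South, East}: P→South 4·18=72, Q→East 4·5=20, R→South 7·11=77, S→East 5·5=25, T→South 3·10=30. Service cost 224.
{North, South}: service cost 259
{North, East}: service cost 280
Among all 3 size-2 choices, {South, East} is lowest.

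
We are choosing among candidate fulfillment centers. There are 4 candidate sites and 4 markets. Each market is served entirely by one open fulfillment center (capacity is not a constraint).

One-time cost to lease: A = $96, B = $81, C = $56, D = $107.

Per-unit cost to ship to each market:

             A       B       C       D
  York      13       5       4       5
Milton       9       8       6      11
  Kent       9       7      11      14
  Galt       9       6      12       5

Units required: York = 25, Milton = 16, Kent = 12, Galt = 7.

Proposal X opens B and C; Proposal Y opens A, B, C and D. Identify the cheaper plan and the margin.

Proposal X is cheaper by 196.

Proposal X: {B, C}: York→C 4·25=100, Milton→C 6·16=96, Kent→B 7·12=84, Galt→B 6·7=42. Service 322; fixed 137; total 459.
Proposal Y: {A, B, C, D}: York→C 4·25=100, Milton→C 6·16=96, Kent→B 7·12=84, Galt→D 5·7=35. Service 315; fixed 340; total 655.
Difference: |459 − 655| = 196.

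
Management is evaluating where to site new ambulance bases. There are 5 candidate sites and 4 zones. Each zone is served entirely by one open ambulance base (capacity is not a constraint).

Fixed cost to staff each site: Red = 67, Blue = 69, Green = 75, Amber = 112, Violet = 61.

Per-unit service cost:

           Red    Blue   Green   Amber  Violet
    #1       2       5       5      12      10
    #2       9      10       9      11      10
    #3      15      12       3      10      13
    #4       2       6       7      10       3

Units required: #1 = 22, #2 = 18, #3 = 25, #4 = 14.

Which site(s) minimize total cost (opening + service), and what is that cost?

Open Red and Green; minimum total cost 451.

For any fixed open set, each zone goes to its cheapest open site; total = fixed + service.
{Red, Green}: #1→Red 2·22=44, #2→Red 9·18=162, #3→Green 3·25=75, #4→Red 2·14=28. Service 309; fixed 142; total 451.
{Red, Green, Violet}: service 309 + fixed 203 = 512
{Red, Blue, Green}: service 309 + fixed 211 = 520
{Red, Blue, Green, Amber, Violet}: #1→Red 2·22=44, #2→Red 9·18=162, #3→Green 3·25=75, #4→Red 2·14=28. Service 309; fixed 384; total 693.
No other subset beats 451.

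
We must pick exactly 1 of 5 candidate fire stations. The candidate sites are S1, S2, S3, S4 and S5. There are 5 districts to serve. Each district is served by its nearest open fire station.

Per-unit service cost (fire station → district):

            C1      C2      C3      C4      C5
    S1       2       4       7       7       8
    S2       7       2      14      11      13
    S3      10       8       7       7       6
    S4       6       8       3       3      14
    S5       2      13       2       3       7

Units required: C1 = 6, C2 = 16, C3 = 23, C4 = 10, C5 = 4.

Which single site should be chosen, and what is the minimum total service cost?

With exactly 1 open, each district uses its cheapest among the chosen.
{S4}: C1→S4 6·6=36, C2→S4 8·16=128, C3→S4 3·23=69, C4→S4 3·10=30, C5→S4 14·4=56. Service cost 319.
{S5}: service cost 324
{S1}: service cost 339
Among all 5 size-1 choices, {S4} is lowest.

Choose S4 only; total service cost 319.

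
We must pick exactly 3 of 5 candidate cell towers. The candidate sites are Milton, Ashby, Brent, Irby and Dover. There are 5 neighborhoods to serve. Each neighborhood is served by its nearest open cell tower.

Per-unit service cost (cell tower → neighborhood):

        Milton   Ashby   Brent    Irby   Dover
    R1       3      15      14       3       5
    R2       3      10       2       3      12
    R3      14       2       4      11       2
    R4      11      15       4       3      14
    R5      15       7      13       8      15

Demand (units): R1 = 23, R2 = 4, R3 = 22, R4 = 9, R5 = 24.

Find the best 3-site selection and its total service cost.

With exactly 3 open, each neighborhood uses its cheapest among the chosen.
{Ashby, Brent, Irby}: R1→Irby 3·23=69, R2→Brent 2·4=8, R3→Ashby 2·22=44, R4→Irby 3·9=27, R5→Ashby 7·24=168. Service cost 316.
{Milton, Ashby, Irby}: service cost 320
{Ashby, Irby, Dover}: service cost 320
Among all 10 size-3 choices, {Ashby, Brent, Irby} is lowest.

Choose Ashby, Brent and Irby; total service cost 316.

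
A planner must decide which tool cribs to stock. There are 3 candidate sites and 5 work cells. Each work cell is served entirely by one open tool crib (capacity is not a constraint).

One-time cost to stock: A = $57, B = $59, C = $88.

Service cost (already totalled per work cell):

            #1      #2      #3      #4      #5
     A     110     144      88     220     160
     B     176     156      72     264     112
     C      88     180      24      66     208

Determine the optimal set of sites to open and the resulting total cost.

Open B and C; minimum total cost 593.

For any fixed open set, each work cell goes to its cheapest open site; total = fixed + service.
{B, C}: #1→C 88, #2→B 156, #3→C 24, #4→C 66, #5→B 112. Service 446; fixed 147; total 593.
{A, C}: service 482 + fixed 145 = 627
{A, B, C}: #1→C 88, #2→A 144, #3→C 24, #4→C 66, #5→B 112. Service 434; fixed 204; total 638.
{A}: service 722 + fixed 57 = 779
No other subset beats 593.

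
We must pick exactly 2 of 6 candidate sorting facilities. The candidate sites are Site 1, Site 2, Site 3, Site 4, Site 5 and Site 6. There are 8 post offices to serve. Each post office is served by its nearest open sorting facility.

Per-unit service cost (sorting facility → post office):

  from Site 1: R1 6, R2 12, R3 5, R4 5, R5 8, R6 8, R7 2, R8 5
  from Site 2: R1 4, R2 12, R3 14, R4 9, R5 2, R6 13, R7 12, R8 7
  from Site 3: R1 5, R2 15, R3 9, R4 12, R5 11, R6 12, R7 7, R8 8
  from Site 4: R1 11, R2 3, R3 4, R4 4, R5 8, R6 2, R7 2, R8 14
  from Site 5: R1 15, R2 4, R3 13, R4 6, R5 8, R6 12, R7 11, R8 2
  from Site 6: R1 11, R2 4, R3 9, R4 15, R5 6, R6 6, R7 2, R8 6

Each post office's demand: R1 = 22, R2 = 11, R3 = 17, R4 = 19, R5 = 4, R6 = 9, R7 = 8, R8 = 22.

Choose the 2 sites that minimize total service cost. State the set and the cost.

With exactly 2 open, each post office uses its cheapest among the chosen.
{Site 2, Site 4}: R1→Site 2 4·22=88, R2→Site 4 3·11=33, R3→Site 4 4·17=68, R4→Site 4 4·19=76, R5→Site 2 2·4=8, R6→Site 4 2·9=18, R7→Site 4 2·8=16, R8→Site 2 7·22=154. Service cost 461.
{Site 1, Site 4}: service cost 485
{Site 1, Site 5}: service cost 520
Among all 15 size-2 choices, {Site 2, Site 4} is lowest.

Choose Site 2 and Site 4; total service cost 461.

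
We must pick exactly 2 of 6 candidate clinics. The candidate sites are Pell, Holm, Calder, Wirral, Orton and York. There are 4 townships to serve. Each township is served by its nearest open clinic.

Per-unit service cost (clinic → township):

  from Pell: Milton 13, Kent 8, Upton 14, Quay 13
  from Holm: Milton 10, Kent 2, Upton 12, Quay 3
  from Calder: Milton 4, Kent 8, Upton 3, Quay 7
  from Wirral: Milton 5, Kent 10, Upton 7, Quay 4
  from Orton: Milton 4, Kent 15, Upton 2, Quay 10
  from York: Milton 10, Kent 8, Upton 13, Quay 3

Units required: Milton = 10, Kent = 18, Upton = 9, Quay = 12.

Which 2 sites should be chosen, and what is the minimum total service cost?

With exactly 2 open, each township uses its cheapest among the chosen.
{Holm, Orton}: Milton→Orton 4·10=40, Kent→Holm 2·18=36, Upton→Orton 2·9=18, Quay→Holm 3·12=36. Service cost 130.
{Holm, Calder}: service cost 139
{Holm, Wirral}: service cost 185
Among all 15 size-2 choices, {Holm, Orton} is lowest.

Choose Holm and Orton; total service cost 130.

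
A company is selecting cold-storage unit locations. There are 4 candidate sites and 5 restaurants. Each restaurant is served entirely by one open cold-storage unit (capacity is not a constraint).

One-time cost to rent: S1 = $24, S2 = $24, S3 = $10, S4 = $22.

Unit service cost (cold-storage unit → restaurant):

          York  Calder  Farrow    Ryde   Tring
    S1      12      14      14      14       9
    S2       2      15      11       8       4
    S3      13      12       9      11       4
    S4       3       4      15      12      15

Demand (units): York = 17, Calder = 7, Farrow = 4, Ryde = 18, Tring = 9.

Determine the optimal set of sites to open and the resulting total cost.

Open S2 and S4; minimum total cost 332.

For any fixed open set, each restaurant goes to its cheapest open site; total = fixed + service.
{S2, S4}: York→S2 2·17=34, Calder→S4 4·7=28, Farrow→S2 11·4=44, Ryde→S2 8·18=144, Tring→S2 4·9=36. Service 286; fixed 46; total 332.
{S2, S3, S4}: York→S2 2·17=34, Calder→S4 4·7=28, Farrow→S3 9·4=36, Ryde→S2 8·18=144, Tring→S2 4·9=36. Service 278; fixed 56; total 334.
{S1, S2, S4}: service 286 + fixed 70 = 356
{S1, S2, S3, S4}: service 278 + fixed 80 = 358
(All 15 nonempty subsets were checked; S2 and S4 is lowest.)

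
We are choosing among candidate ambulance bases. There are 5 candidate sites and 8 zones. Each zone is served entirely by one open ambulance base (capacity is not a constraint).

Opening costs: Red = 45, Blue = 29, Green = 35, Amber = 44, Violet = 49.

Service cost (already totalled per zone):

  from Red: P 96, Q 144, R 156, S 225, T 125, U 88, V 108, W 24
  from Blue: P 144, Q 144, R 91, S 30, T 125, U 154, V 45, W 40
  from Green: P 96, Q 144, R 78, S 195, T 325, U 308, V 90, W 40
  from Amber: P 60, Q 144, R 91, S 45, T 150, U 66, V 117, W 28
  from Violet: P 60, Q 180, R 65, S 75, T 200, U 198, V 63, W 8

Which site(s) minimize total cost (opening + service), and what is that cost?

Open Blue and Amber; minimum total cost 662.

For any fixed open set, each zone goes to its cheapest open site; total = fixed + service.
{Blue, Amber}: P→Amber 60, Q→Blue 144, R→Blue 91, S→Blue 30, T→Blue 125, U→Amber 66, V→Blue 45, W→Amber 28. Service 589; fixed 73; total 662.
{Blue, Amber, Violet}: P→Amber 60, Q→Blue 144, R→Violet 65, S→Blue 30, T→Blue 125, U→Amber 66, V→Blue 45, W→Violet 8. Service 543; fixed 122; total 665.
{Blue, Green, Amber}: P→Amber 60, Q→Blue 144, R→Green 78, S→Blue 30, T→Blue 125, U→Amber 66, V→Blue 45, W→Amber 28. Service 576; fixed 108; total 684.
{Red, Blue, Green, Amber, Violet}: P→Amber 60, Q→Red 144, R→Violet 65, S→Blue 30, T→Red 125, U→Amber 66, V→Blue 45, W→Violet 8. Service 543; fixed 202; total 745.
No other subset beats 662.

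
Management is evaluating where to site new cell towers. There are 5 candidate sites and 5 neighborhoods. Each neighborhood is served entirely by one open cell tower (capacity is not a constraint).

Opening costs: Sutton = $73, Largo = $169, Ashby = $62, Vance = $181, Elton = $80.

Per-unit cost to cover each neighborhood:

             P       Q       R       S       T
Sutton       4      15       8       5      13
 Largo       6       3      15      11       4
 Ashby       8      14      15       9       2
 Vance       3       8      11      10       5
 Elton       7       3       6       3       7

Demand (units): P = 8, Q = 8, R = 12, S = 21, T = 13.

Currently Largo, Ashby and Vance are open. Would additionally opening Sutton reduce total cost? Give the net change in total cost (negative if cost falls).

Current service cost with {Largo, Ashby, Vance}: 395.
Adding Sutton: each neighborhood re-picks its cheapest; new service cost 275, saving 120.
Extra fixed cost: 73. Net change = 73 − 120 = -47.
(Totals: 807 → 760.)

Yes — net change −47 (cost falls by 47).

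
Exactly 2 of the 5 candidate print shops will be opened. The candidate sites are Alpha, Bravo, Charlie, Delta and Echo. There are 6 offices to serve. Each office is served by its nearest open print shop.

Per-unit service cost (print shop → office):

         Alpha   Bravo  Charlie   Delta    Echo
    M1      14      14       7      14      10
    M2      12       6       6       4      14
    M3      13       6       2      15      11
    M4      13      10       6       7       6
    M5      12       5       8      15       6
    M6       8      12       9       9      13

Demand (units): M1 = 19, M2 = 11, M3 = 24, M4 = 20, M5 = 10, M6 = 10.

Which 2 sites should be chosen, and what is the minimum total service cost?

With exactly 2 open, each office uses its cheapest among the chosen.
{Bravo, Charlie}: M1→Charlie 7·19=133, M2→Bravo 6·11=66, M3→Charlie 2·24=48, M4→Charlie 6·20=120, M5→Bravo 5·10=50, M6→Charlie 9·10=90. Service cost 507.
{Charlie, Delta}: service cost 515
{Charlie, Echo}: service cost 517
Among all 10 size-2 choices, {Bravo, Charlie} is lowest.

Choose Bravo and Charlie; total service cost 507.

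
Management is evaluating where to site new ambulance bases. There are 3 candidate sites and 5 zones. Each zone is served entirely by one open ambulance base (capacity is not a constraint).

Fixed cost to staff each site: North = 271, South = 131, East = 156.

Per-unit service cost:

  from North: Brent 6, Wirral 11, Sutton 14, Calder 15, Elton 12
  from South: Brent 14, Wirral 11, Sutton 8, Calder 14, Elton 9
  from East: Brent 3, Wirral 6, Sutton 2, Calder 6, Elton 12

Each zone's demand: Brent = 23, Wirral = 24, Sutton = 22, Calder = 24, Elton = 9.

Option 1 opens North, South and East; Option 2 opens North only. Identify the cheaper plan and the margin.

Option 1: {North, South, East}: Brent→East 3·23=69, Wirral→East 6·24=144, Sutton→East 2·22=44, Calder→East 6·24=144, Elton→South 9·9=81. Service 482; fixed 558; total 1040.
Option 2: {North}: Brent→North 6·23=138, Wirral→North 11·24=264, Sutton→North 14·22=308, Calder→North 15·24=360, Elton→North 12·9=108. Service 1178; fixed 271; total 1449.
Difference: |1040 − 1449| = 409.

Option 1 is cheaper by 409.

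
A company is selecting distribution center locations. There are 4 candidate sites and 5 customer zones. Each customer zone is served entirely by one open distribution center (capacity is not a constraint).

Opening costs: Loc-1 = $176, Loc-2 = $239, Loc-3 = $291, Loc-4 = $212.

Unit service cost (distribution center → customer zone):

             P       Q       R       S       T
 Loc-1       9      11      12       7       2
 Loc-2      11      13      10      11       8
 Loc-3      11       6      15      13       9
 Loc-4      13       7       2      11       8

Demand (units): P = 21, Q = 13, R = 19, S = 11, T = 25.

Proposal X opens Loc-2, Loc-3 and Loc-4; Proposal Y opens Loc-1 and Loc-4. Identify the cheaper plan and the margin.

Proposal X: {Loc-2, Loc-3, Loc-4}: P→Loc-2 11·21=231, Q→Loc-3 6·13=78, R→Loc-4 2·19=38, S→Loc-2 11·11=121, T→Loc-2 8·25=200. Service 668; fixed 742; total 1410.
Proposal Y: {Loc-1, Loc-4}: P→Loc-1 9·21=189, Q→Loc-4 7·13=91, R→Loc-4 2·19=38, S→Loc-1 7·11=77, T→Loc-1 2·25=50. Service 445; fixed 388; total 833.
Difference: |1410 − 833| = 577.

Proposal Y is cheaper by 577.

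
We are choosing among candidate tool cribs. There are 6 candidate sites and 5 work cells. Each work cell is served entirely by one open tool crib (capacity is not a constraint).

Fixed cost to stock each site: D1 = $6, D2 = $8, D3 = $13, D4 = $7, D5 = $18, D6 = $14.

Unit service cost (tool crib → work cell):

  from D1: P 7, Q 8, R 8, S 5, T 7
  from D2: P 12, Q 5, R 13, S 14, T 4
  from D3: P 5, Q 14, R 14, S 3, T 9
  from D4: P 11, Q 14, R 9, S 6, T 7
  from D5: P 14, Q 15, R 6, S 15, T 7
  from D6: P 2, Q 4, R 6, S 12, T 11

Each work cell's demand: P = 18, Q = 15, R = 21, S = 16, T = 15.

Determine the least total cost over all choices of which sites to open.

Minimum total cost: 365

For any fixed open set, each work cell goes to its cheapest open site; total = fixed + service.
{D2, D3, D6}: P→D6 2·18=36, Q→D6 4·15=60, R→D6 6·21=126, S→D3 3·16=48, T→D2 4·15=60. Service 330; fixed 35; total 365.
{D1, D2, D3, D6}: service 330 + fixed 41 = 371
{D2, D3, D4, D6}: P→D6 2·18=36, Q→D6 4·15=60, R→D6 6·21=126, S→D3 3·16=48, T→D2 4·15=60. Service 330; fixed 42; total 372.
{D1, D2, D3, D4, D5, D6}: P→D6 2·18=36, Q→D6 4·15=60, R→D5 6·21=126, S→D3 3·16=48, T→D2 4·15=60. Service 330; fixed 66; total 396.
No other subset beats 365.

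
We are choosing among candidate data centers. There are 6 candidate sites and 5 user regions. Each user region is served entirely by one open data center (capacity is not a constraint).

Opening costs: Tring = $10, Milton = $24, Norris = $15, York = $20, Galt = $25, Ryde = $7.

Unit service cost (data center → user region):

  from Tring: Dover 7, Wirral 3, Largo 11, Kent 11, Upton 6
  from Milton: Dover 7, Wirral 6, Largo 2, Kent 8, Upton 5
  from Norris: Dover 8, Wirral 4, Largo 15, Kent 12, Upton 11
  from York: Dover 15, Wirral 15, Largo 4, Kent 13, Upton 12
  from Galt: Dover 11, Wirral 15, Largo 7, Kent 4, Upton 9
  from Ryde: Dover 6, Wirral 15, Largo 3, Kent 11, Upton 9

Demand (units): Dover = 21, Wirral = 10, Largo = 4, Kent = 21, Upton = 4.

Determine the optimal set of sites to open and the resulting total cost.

Open Tring, Galt and Ryde; minimum total cost 318.

For any fixed open set, each user region goes to its cheapest open site; total = fixed + service.
{Tring, Galt, Ryde}: Dover→Ryde 6·21=126, Wirral→Tring 3·10=30, Largo→Ryde 3·4=12, Kent→Galt 4·21=84, Upton→Tring 6·4=24. Service 276; fixed 42; total 318.
{Tring, Norris, Galt, Ryde}: service 276 + fixed 57 = 333
{Tring, Milton, Galt, Ryde}: service 268 + fixed 66 = 334
{Tring, Milton, Norris, York, Galt, Ryde}: Dover→Ryde 6·21=126, Wirral→Tring 3·10=30, Largo→Milton 2·4=8, Kent→Galt 4·21=84, Upton→Milton 5·4=20. Service 268; fixed 101; total 369.
No other subset beats 318.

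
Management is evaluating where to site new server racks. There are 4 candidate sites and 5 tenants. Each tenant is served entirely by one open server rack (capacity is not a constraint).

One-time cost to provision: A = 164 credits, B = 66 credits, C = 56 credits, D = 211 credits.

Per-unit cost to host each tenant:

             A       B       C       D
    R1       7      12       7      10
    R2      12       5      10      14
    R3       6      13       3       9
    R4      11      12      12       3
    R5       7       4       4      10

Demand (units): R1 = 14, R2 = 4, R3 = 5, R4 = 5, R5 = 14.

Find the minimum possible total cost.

For any fixed open set, each tenant goes to its cheapest open site; total = fixed + service.
{C}: R1→C 7·14=98, R2→C 10·4=40, R3→C 3·5=15, R4→C 12·5=60, R5→C 4·14=56. Service 269; fixed 56; total 325.
{B, C}: service 249 + fixed 122 = 371
{B}: R1→B 12·14=168, R2→B 5·4=20, R3→B 13·5=65, R4→B 12·5=60, R5→B 4·14=56. Service 369; fixed 66; total 435.
{A, B, C, D}: R1→A 7·14=98, R2→B 5·4=20, R3→C 3·5=15, R4→D 3·5=15, R5→B 4·14=56. Service 204; fixed 497; total 701.
No other subset beats 325.

Minimum total cost: 325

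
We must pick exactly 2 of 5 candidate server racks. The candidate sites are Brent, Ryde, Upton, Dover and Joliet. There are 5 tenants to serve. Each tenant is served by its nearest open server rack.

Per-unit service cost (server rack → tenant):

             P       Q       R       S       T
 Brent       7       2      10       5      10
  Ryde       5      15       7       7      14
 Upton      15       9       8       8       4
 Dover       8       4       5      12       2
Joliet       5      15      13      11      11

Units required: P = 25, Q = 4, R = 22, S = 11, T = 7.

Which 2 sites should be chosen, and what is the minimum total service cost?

Choose Ryde and Dover; total service cost 342.

With exactly 2 open, each tenant uses its cheapest among the chosen.
{Ryde, Dover}: P→Ryde 5·25=125, Q→Dover 4·4=16, R→Dover 5·22=110, S→Ryde 7·11=77, T→Dover 2·7=14. Service cost 342.
{Brent, Dover}: service cost 362
{Dover, Joliet}: service cost 386
Among all 10 size-2 choices, {Ryde, Dover} is lowest.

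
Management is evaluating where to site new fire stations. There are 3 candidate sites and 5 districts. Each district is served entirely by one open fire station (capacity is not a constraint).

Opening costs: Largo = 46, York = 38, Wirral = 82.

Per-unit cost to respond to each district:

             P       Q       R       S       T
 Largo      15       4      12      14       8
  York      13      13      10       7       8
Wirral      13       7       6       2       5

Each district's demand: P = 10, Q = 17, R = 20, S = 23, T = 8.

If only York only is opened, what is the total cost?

Total cost: 814

Each district is assigned to its cheapest site among the open ones.
{York}: P→York 13·10=130, Q→York 13·17=221, R→York 10·20=200, S→York 7·23=161, T→York 8·8=64. Service 776; fixed 38; total 814.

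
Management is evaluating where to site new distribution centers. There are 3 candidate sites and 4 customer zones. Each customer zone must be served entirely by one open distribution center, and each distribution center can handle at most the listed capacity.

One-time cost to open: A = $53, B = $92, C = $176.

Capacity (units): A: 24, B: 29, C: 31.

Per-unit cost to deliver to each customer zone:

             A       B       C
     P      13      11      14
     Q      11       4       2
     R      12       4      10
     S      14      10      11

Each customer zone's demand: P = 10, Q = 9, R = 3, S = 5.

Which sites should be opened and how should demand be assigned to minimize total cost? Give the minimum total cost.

Open {B}: P→B 11·10=110, Q→B 4·9=36, R→B 4·3=12, S→B 10·5=50.
Loads: B carries 27/29. Service 208; fixed 92; total 300.
Next best feasible plan costs 353.

Minimum total cost: 300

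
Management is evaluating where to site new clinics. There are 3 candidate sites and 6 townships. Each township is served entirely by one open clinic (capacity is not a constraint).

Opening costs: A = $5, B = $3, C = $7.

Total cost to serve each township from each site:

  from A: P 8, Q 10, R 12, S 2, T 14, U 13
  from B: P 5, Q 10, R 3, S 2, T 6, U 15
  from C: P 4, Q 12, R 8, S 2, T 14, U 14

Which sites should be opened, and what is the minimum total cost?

Open B only; minimum total cost 44.

For any fixed open set, each township goes to its cheapest open site; total = fixed + service.
{B}: P→B 5, Q→B 10, R→B 3, S→B 2, T→B 6, U→B 15. Service 41; fixed 3; total 44.
{A, B}: service 39 + fixed 8 = 47
{B, C}: service 39 + fixed 10 = 49
{A, B, C}: service 38 + fixed 15 = 53
No other subset beats 44.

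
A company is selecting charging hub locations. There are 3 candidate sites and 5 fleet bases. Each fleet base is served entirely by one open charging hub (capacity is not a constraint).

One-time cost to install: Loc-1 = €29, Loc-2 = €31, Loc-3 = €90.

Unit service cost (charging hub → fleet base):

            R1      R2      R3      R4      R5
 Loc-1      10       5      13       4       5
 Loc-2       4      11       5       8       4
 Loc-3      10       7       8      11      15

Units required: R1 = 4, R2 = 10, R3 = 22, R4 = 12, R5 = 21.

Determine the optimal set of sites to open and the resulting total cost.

Open Loc-1 and Loc-2; minimum total cost 368.

For any fixed open set, each fleet base goes to its cheapest open site; total = fixed + service.
{Loc-1, Loc-2}: R1→Loc-2 4·4=16, R2→Loc-1 5·10=50, R3→Loc-2 5·22=110, R4→Loc-1 4·12=48, R5→Loc-2 4·21=84. Service 308; fixed 60; total 368.
{Loc-2}: R1→Loc-2 4·4=16, R2→Loc-2 11·10=110, R3→Loc-2 5·22=110, R4→Loc-2 8·12=96, R5→Loc-2 4·21=84. Service 416; fixed 31; total 447.
{Loc-1, Loc-2, Loc-3}: service 308 + fixed 150 = 458
{Loc-1}: service 529 + fixed 29 = 558
No other subset beats 368.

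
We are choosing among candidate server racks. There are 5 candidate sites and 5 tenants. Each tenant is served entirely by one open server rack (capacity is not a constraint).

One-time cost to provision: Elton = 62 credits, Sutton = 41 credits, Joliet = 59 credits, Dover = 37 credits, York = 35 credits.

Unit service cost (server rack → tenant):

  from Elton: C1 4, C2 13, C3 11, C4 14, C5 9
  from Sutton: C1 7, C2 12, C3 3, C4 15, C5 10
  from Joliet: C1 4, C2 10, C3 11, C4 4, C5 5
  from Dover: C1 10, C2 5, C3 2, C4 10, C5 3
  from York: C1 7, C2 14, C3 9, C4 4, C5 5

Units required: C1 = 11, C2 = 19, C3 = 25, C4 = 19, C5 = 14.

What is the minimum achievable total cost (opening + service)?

For any fixed open set, each tenant goes to its cheapest open site; total = fixed + service.
{Joliet, Dover}: C1→Joliet 4·11=44, C2→Dover 5·19=95, C3→Dover 2·25=50, C4→Joliet 4·19=76, C5→Dover 3·14=42. Service 307; fixed 96; total 403.
{Dover, York}: service 340 + fixed 72 = 412
{Joliet, Dover, York}: service 307 + fixed 131 = 438
{Elton, Sutton, Joliet, Dover, York}: service 307 + fixed 234 = 541
No other subset beats 403.

Minimum total cost: 403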